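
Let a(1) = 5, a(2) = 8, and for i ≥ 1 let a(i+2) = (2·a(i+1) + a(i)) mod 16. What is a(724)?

a(1) = 5,  a(2) = 8,  a(3) = 5,  a(4) = 2,  a(5) = 9,  a(6) = 4,  a(7) = 1,  a(8) = 6,  a(9) = 13,  a(10) = 0,  a(11) = 13,  a(12) = 10,  a(13) = 1,  a(14) = 12,  a(15) = 9,  a(16) = 14,  a(17) = 5,  a(18) = 8.
The sequence repeats with period 16.
So a(724) = a(1 + ((724-1) mod 16)) = a(4) = 2.

2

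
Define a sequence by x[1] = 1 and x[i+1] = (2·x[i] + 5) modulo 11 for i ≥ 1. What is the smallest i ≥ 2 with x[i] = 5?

Computing terms: x[1] = 1, x[2] = 7, x[3] = 8, x[4] = 10, x[5] = 3, x[6] = 0, x[7] = 5, x[8] = 4, x[9] = 2, x[10] = 9, x[11] = 1.
The sequence repeats with period 10.
The value 5 first appears (with i ≥ 2) at x[7].

7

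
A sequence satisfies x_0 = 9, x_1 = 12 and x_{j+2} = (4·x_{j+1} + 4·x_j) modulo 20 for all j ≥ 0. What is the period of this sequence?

3

x_0 = 9,  x_1 = 12,  x_2 = 4,  x_3 = 4,  x_4 = 12,  x_5 = 4.
Since (x_4, x_5) = (x_1, x_2) = (12, 4) (two consecutive terms determine the rest), the sequence is eventually periodic: after a pre-period of length 1 it cycles with period 3.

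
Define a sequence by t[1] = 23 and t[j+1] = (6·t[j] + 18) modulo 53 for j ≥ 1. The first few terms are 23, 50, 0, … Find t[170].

44

t[1] = 23,  t[2] = 50,  t[3] = 0,  t[4] = 18,  t[5] = 20,  t[6] = 32,  t[7] = 51,  t[8] = 6,  t[9] = 1,  t[10] = 24,  t[11] = 3,  t[12] = 36,  t[13] = 22,  t[14] = 44,  t[15] = 17,  t[16] = 14,  t[17] = 49,  t[18] = 47,  t[19] = 35,  t[20] = 16,  t[21] = 8,  t[22] = 13,  t[23] = 43,  t[24] = 11,  t[25] = 31,  t[26] = 45,  t[27] = 23.
The sequence repeats with period 26.
(170 - 1) mod 26 = 13, so t[170] = t[14] = 44.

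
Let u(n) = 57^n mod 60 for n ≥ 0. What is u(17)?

u(0) = 1, u(1) = 57, u(2) = 9, u(3) = 33, u(4) = 21, u(5) = 57.
Since u(5) = u(1) = 57, the sequence is eventually periodic: after a pre-period of length 1 it cycles with period 4.
For n ≥ 1, u(n) depends only on (n - 1) mod 4. (17 - 1) mod 4 = 0, so u(17) = u(1) = 57.

57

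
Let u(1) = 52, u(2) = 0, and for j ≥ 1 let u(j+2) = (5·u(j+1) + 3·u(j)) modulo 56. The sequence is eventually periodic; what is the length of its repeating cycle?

3

Listing terms: u(1) = 52; u(2) = 0; u(3) = 44; u(4) = 52; u(5) = 0.
The sequence repeats with period 3.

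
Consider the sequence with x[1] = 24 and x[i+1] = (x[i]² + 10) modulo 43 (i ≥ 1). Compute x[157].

24

Computing terms: x[1] = 24, x[2] = 27, x[3] = 8, x[4] = 31, x[5] = 25, x[6] = 33, x[7] = 24.
Since x[7] = x[1] = 24, the sequence is periodic with period 6.
(157 - 1) mod 6 = 0, so x[157] = x[1] = 24.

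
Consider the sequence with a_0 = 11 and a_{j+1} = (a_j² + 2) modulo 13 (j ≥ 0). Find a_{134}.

Listing terms: a_0 = 11,  a_1 = 6,  a_2 = 12,  a_3 = 3,  a_4 = 11.
The sequence repeats with period 4.
So a_{134} = a_{0 + ((134-0) mod 4)} = a_2 = 12.

12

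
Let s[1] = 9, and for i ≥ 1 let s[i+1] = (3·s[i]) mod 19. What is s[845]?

We have s[1] = 9,  s[2] = 8,  s[3] = 5,  s[4] = 15,  s[5] = 7,  s[6] = 2,  s[7] = 6,  s[8] = 18,  s[9] = 16,  s[10] = 10,  s[11] = 11,  s[12] = 14,  s[13] = 4,  s[14] = 12,  s[15] = 17,  s[16] = 13,  s[17] = 1,  s[18] = 3,  s[19] = 9.
Since s[19] = s[1] = 9, the sequence is periodic with period 18.
(845 - 1) mod 18 = 16, so s[845] = s[17] = 1.

1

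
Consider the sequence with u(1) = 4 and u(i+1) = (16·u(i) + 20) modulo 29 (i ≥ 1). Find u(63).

28

We have u(1) = 4, u(2) = 26, u(3) = 1, u(4) = 7, u(5) = 16, u(6) = 15, u(7) = 28, u(8) = 4.
The sequence repeats with period 7.
(63 - 1) mod 7 = 6, so u(63) = u(7) = 28.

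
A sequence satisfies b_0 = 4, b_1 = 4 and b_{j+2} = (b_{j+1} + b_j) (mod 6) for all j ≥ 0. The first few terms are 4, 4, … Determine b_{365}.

We have b_0 = 4, b_1 = 4, b_2 = 2, b_3 = 0, b_4 = 2, b_5 = 2, b_6 = 4, b_7 = 0, b_8 = 4, b_9 = 4.
Since (b_8, b_9) = (b_0, b_1) = (4, 4) (two consecutive terms determine the rest), the sequence is periodic with period 8.
(365 - 0) mod 8 = 5, so b_{365} = b_5 = 2.

2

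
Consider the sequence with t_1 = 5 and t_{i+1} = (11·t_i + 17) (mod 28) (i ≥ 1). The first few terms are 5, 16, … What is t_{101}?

9

t_1 = 5; t_2 = 16; t_3 = 25; t_4 = 12; t_5 = 9; t_6 = 4; t_7 = 5.
Since t_7 = t_1 = 5, the sequence is periodic with period 6.
So t_{101} = t_{1 + ((101-1) mod 6)} = t_5 = 9.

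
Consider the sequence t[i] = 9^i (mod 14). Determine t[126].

1

t[0] = 1; t[1] = 9; t[2] = 11; t[3] = 1.
Since t[3] = t[0] = 1, the sequence is periodic with period 3.
So t[126] = t[0 + ((126-0) mod 3)] = t[0] = 1.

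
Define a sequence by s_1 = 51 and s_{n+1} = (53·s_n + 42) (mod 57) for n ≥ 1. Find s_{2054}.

9

We have s_1 = 51, s_2 = 9, s_3 = 6, s_4 = 18, s_5 = 27, s_6 = 48, s_7 = 21, s_8 = 15, s_9 = 39, s_{10} = 0, s_{11} = 42, s_{12} = 45, s_{13} = 33, s_{14} = 24, s_{15} = 3, s_{16} = 30, s_{17} = 36, s_{18} = 12, s_{19} = 51.
The sequence repeats with period 18.
So s_{2054} = s_{1 + ((2054-1) mod 18)} = s_2 = 9.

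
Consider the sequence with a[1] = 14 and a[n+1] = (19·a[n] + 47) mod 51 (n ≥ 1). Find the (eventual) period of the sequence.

24

Listing terms: a[1] = 14; a[2] = 7; a[3] = 27; a[4] = 50; a[5] = 28; a[6] = 18; a[7] = 32; a[8] = 43; a[9] = 48; a[10] = 41; a[11] = 10; a[12] = 33; a[13] = 11; a[14] = 1; a[15] = 15; a[16] = 26; a[17] = 31; a[18] = 24; a[19] = 44; a[20] = 16; a[21] = 45; a[22] = 35; a[23] = 49; a[24] = 9; a[25] = 14.
The sequence repeats with period 24.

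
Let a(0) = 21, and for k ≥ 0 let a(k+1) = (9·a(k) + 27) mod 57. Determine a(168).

a(0) = 21, a(1) = 45, a(2) = 33, a(3) = 39, a(4) = 36, a(5) = 9, a(6) = 51, a(7) = 30, a(8) = 12, a(9) = 21.
Since a(9) = a(0) = 21, the sequence is periodic with period 9.
(168 - 0) mod 9 = 6, so a(168) = a(6) = 51.

51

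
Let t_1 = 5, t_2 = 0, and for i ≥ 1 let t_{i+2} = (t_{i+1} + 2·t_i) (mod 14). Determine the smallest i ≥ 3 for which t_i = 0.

8

Listing terms: t_1 = 5,  t_2 = 0,  t_3 = 10,  t_4 = 10,  t_5 = 2,  t_6 = 8,  t_7 = 12,  t_8 = 0,  t_9 = 10.
Since (t_8, t_9) = (t_2, t_3) = (0, 10) (two consecutive terms determine the rest), the sequence is eventually periodic: after a pre-period of length 1 it cycles with period 6.
The value 0 next appears (with i ≥ 3) at t_8.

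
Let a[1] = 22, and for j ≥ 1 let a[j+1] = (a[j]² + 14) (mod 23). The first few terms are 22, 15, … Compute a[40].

We have a[1] = 22; a[2] = 15; a[3] = 9; a[4] = 3; a[5] = 0; a[6] = 14; a[7] = 3.
Since a[7] = a[4] = 3, the sequence is eventually periodic: after a pre-period of length 3 it cycles with period 3.
For j ≥ 4, a[j] depends only on (j - 4) mod 3. (40 - 4) mod 3 = 0, so a[40] = a[4] = 3.

3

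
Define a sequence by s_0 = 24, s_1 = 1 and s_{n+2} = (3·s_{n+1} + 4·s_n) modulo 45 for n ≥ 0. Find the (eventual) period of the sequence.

We have s_0 = 24,  s_1 = 1,  s_2 = 9,  s_3 = 31,  s_4 = 39,  s_5 = 16,  s_6 = 24,  s_7 = 1.
Since (s_6, s_7) = (s_0, s_1) = (24, 1) (two consecutive terms determine the rest), the sequence is periodic with period 6.

6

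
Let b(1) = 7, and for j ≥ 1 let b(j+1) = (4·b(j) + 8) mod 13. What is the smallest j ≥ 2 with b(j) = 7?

7

Computing terms: b(1) = 7; b(2) = 10; b(3) = 9; b(4) = 5; b(5) = 2; b(6) = 3; b(7) = 7.
The sequence repeats with period 6.
The value 7 next appears (with j ≥ 2) at b(7).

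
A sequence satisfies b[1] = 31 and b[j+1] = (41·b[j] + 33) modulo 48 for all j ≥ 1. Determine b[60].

26

We have b[1] = 31; b[2] = 8; b[3] = 25; b[4] = 2; b[5] = 19; b[6] = 44; b[7] = 13; b[8] = 38; b[9] = 7; b[10] = 32; b[11] = 1; b[12] = 26; b[13] = 43; b[14] = 20; b[15] = 37; b[16] = 14; b[17] = 31.
Since b[17] = b[1] = 31, the sequence is periodic with period 16.
(60 - 1) mod 16 = 11, so b[60] = b[12] = 26.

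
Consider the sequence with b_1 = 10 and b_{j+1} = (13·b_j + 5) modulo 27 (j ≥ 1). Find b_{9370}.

We have b_1 = 10, b_2 = 0, b_3 = 5, b_4 = 16, b_5 = 24, b_6 = 20, b_7 = 22, b_8 = 21, b_9 = 8, b_{10} = 1, b_{11} = 18, b_{12} = 23, b_{13} = 7, b_{14} = 15, b_{15} = 11, b_{16} = 13, b_{17} = 12, b_{18} = 26, b_{19} = 19, b_{20} = 9, b_{21} = 14, b_{22} = 25, b_{23} = 6, b_{24} = 2, b_{25} = 4, b_{26} = 3, b_{27} = 17, b_{28} = 10.
The sequence repeats with period 27.
So b_{9370} = b_{1 + ((9370-1) mod 27)} = b_1 = 10.

10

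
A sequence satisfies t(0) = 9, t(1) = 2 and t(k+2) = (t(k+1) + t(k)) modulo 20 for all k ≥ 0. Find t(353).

17

Listing terms: t(0) = 9, t(1) = 2, t(2) = 11, t(3) = 13, t(4) = 4, t(5) = 17, t(6) = 1, t(7) = 18, t(8) = 19, t(9) = 17, t(10) = 16, t(11) = 13, t(12) = 9, t(13) = 2.
Since (t(12), t(13)) = (t(0), t(1)) = (9, 2) (two consecutive terms determine the rest), the sequence is periodic with period 12.
So t(353) = t(0 + ((353-0) mod 12)) = t(5) = 17.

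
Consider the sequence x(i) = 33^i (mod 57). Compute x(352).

Computing terms: x(1) = 33, x(2) = 6, x(3) = 27, x(4) = 36, x(5) = 48, x(6) = 45, x(7) = 3, x(8) = 42, x(9) = 18, x(10) = 24, x(11) = 51, x(12) = 30, x(13) = 21, x(14) = 9, x(15) = 12, x(16) = 54, x(17) = 15, x(18) = 39, x(19) = 33.
Since x(19) = x(1) = 33, the sequence is periodic with period 18.
So x(352) = x(1 + ((352-1) mod 18)) = x(10) = 24.

24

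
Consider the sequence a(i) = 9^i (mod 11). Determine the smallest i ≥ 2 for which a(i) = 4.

Computing terms: a(1) = 9,  a(2) = 4,  a(3) = 3,  a(4) = 5,  a(5) = 1,  a(6) = 9.
Since a(6) = a(1) = 9, the sequence is periodic with period 5.
The value 4 first appears (with i ≥ 2) at a(2).

2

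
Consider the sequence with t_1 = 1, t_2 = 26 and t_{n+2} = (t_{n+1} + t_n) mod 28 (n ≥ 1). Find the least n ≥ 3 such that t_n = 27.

3

Computing terms: t_1 = 1, t_2 = 26, t_3 = 27, t_4 = 25, t_5 = 24, t_6 = 21, t_7 = 17, t_8 = 10, t_9 = 27, t_{10} = 9, t_{11} = 8, t_{12} = 17, t_{13} = 25, t_{14} = 14, t_{15} = 11, t_{16} = 25, t_{17} = 8, t_{18} = 5, t_{19} = 13, t_{20} = 18, t_{21} = 3, t_{22} = 21, t_{23} = 24, t_{24} = 17, t_{25} = 13, t_{26} = 2, t_{27} = 15, t_{28} = 17, t_{29} = 4, t_{30} = 21, t_{31} = 25, t_{32} = 18, t_{33} = 15, t_{34} = 5, t_{35} = 20, t_{36} = 25, t_{37} = 17, t_{38} = 14, t_{39} = 3, t_{40} = 17, t_{41} = 20, t_{42} = 9, t_{43} = 1, t_{44} = 10, t_{45} = 11, t_{46} = 21, t_{47} = 4, t_{48} = 25, t_{49} = 1, t_{50} = 26.
Since (t_{49}, t_{50}) = (t_1, t_2) = (1, 26) (two consecutive terms determine the rest), the sequence is periodic with period 48.
The value 27 first appears (with n ≥ 3) at t_3.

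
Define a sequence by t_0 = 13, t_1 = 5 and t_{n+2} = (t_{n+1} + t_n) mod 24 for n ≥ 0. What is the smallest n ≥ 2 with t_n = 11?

9

We have t_0 = 13; t_1 = 5; t_2 = 18; t_3 = 23; t_4 = 17; t_5 = 16; t_6 = 9; t_7 = 1; t_8 = 10; t_9 = 11; t_{10} = 21; t_{11} = 8; t_{12} = 5; t_{13} = 13; t_{14} = 18; t_{15} = 7; t_{16} = 1; t_{17} = 8; t_{18} = 9; t_{19} = 17; t_{20} = 2; t_{21} = 19; t_{22} = 21; t_{23} = 16; t_{24} = 13; t_{25} = 5.
The sequence repeats with period 24.
The value 11 first appears (with n ≥ 2) at t_9.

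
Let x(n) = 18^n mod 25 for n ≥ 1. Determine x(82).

24

We have x(1) = 18,  x(2) = 24,  x(3) = 7,  x(4) = 1,  x(5) = 18.
Since x(5) = x(1) = 18, the sequence is periodic with period 4.
So x(82) = x(1 + ((82-1) mod 4)) = x(2) = 24.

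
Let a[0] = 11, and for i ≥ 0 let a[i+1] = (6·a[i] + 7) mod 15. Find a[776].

13

We have a[0] = 11,  a[1] = 13,  a[2] = 10,  a[3] = 7,  a[4] = 4,  a[5] = 1,  a[6] = 13.
Since a[6] = a[1] = 13, the sequence is eventually periodic: after a pre-period of length 1 it cycles with period 5.
For i ≥ 1, a[i] depends only on (i - 1) mod 5. (776 - 1) mod 5 = 0, so a[776] = a[1] = 13.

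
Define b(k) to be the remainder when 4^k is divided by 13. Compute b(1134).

We have b(0) = 1; b(1) = 4; b(2) = 3; b(3) = 12; b(4) = 9; b(5) = 10; b(6) = 1.
The sequence repeats with period 6.
(1134 - 0) mod 6 = 0, so b(1134) = b(0) = 1.

1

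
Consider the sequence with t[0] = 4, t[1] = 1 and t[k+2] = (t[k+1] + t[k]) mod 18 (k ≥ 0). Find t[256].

7

Listing terms: t[0] = 4,  t[1] = 1,  t[2] = 5,  t[3] = 6,  t[4] = 11,  t[5] = 17,  t[6] = 10,  t[7] = 9,  t[8] = 1,  t[9] = 10,  t[10] = 11,  t[11] = 3,  t[12] = 14,  t[13] = 17,  t[14] = 13,  t[15] = 12,  t[16] = 7,  t[17] = 1,  t[18] = 8,  t[19] = 9,  t[20] = 17,  t[21] = 8,  t[22] = 7,  t[23] = 15,  t[24] = 4,  t[25] = 1.
The sequence repeats with period 24.
(256 - 0) mod 24 = 16, so t[256] = t[16] = 7.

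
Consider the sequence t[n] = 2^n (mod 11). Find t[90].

Listing terms: t[1] = 2; t[2] = 4; t[3] = 8; t[4] = 5; t[5] = 10; t[6] = 9; t[7] = 7; t[8] = 3; t[9] = 6; t[10] = 1; t[11] = 2.
The sequence repeats with period 10.
So t[90] = t[1 + ((90-1) mod 10)] = t[10] = 1.

1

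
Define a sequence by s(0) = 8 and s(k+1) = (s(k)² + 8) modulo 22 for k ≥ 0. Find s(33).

8

Computing terms: s(0) = 8,  s(1) = 6,  s(2) = 0,  s(3) = 8.
Since s(3) = s(0) = 8, the sequence is periodic with period 3.
(33 - 0) mod 3 = 0, so s(33) = s(0) = 8.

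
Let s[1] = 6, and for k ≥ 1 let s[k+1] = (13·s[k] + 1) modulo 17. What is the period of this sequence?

Computing terms: s[1] = 6; s[2] = 11; s[3] = 8; s[4] = 3; s[5] = 6.
Since s[5] = s[1] = 6, the sequence is periodic with period 4.

4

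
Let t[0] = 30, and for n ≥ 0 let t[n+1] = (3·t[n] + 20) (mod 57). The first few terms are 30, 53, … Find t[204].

t[0] = 30; t[1] = 53; t[2] = 8; t[3] = 44; t[4] = 38; t[5] = 20; t[6] = 23; t[7] = 32; t[8] = 2; t[9] = 26; t[10] = 41; t[11] = 29; t[12] = 50; t[13] = 56; t[14] = 17; t[15] = 14; t[16] = 5; t[17] = 35; t[18] = 11; t[19] = 53.
Since t[19] = t[1] = 53, the sequence is eventually periodic: after a pre-period of length 1 it cycles with period 18.
For n ≥ 1, t[n] depends only on (n - 1) mod 18. (204 - 1) mod 18 = 5, so t[204] = t[6] = 23.

23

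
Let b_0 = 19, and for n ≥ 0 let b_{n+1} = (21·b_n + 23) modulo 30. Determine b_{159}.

Listing terms: b_0 = 19,  b_1 = 2,  b_2 = 5,  b_3 = 8,  b_4 = 11,  b_5 = 14,  b_6 = 17,  b_7 = 20,  b_8 = 23,  b_9 = 26,  b_{10} = 29,  b_{11} = 2.
Since b_{11} = b_1 = 2, the sequence is eventually periodic: after a pre-period of length 1 it cycles with period 10.
For n ≥ 1, b_n depends only on (n - 1) mod 10. (159 - 1) mod 10 = 8, so b_{159} = b_9 = 26.

26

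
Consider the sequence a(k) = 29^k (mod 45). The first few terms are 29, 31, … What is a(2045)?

We have a(1) = 29,  a(2) = 31,  a(3) = 44,  a(4) = 16,  a(5) = 14,  a(6) = 1,  a(7) = 29.
The sequence repeats with period 6.
(2045 - 1) mod 6 = 4, so a(2045) = a(5) = 14.

14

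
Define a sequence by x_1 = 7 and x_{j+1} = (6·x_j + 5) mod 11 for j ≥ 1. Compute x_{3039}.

Listing terms: x_1 = 7; x_2 = 3; x_3 = 1; x_4 = 0; x_5 = 5; x_6 = 2; x_7 = 6; x_8 = 8; x_9 = 9; x_{10} = 4; x_{11} = 7.
The sequence repeats with period 10.
So x_{3039} = x_{1 + ((3039-1) mod 10)} = x_9 = 9.

9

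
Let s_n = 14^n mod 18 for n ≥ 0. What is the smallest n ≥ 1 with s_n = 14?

Computing terms: s_0 = 1,  s_1 = 14,  s_2 = 16,  s_3 = 8,  s_4 = 4,  s_5 = 2,  s_6 = 10,  s_7 = 14.
Since s_7 = s_1 = 14, the sequence is eventually periodic: after a pre-period of length 1 it cycles with period 6.
The value 14 first appears (with n ≥ 1) at s_1.

1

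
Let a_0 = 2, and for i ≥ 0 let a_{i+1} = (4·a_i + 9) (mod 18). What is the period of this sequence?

3

We have a_0 = 2; a_1 = 17; a_2 = 5; a_3 = 11; a_4 = 17.
Since a_4 = a_1 = 17, the sequence is eventually periodic: after a pre-period of length 1 it cycles with period 3.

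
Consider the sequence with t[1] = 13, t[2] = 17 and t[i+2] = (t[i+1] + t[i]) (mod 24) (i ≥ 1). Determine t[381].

14

Listing terms: t[1] = 13; t[2] = 17; t[3] = 6; t[4] = 23; t[5] = 5; t[6] = 4; t[7] = 9; t[8] = 13; t[9] = 22; t[10] = 11; t[11] = 9; t[12] = 20; t[13] = 5; t[14] = 1; t[15] = 6; t[16] = 7; t[17] = 13; t[18] = 20; t[19] = 9; t[20] = 5; t[21] = 14; t[22] = 19; t[23] = 9; t[24] = 4; t[25] = 13; t[26] = 17.
Since (t[25], t[26]) = (t[1], t[2]) = (13, 17) (two consecutive terms determine the rest), the sequence is periodic with period 24.
(381 - 1) mod 24 = 20, so t[381] = t[21] = 14.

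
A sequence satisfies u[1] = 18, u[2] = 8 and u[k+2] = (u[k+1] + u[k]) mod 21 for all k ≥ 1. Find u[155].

u[1] = 18, u[2] = 8, u[3] = 5, u[4] = 13, u[5] = 18, u[6] = 10, u[7] = 7, u[8] = 17, u[9] = 3, u[10] = 20, u[11] = 2, u[12] = 1, u[13] = 3, u[14] = 4, u[15] = 7, u[16] = 11, u[17] = 18, u[18] = 8.
The sequence repeats with period 16.
So u[155] = u[1 + ((155-1) mod 16)] = u[11] = 2.

2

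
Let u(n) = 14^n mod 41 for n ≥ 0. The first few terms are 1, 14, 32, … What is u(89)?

u(0) = 1,  u(1) = 14,  u(2) = 32,  u(3) = 38,  u(4) = 40,  u(5) = 27,  u(6) = 9,  u(7) = 3,  u(8) = 1.
The sequence repeats with period 8.
(89 - 0) mod 8 = 1, so u(89) = u(1) = 14.

14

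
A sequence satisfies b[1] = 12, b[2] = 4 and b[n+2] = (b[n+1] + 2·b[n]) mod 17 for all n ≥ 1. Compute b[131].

11

b[1] = 12,  b[2] = 4,  b[3] = 11,  b[4] = 2,  b[5] = 7,  b[6] = 11,  b[7] = 8,  b[8] = 13,  b[9] = 12,  b[10] = 4.
The sequence repeats with period 8.
(131 - 1) mod 8 = 2, so b[131] = b[3] = 11.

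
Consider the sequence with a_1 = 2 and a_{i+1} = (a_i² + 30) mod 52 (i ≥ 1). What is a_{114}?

Computing terms: a_1 = 2,  a_2 = 34,  a_3 = 42,  a_4 = 26,  a_5 = 30,  a_6 = 46,  a_7 = 14,  a_8 = 18,  a_9 = 42.
Since a_9 = a_3 = 42, the sequence is eventually periodic: after a pre-period of length 2 it cycles with period 6.
For i ≥ 3, a_i depends only on (i - 3) mod 6. (114 - 3) mod 6 = 3, so a_{114} = a_6 = 46.

46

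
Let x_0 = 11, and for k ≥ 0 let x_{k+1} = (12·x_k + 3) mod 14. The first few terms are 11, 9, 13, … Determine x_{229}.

Computing terms: x_0 = 11,  x_1 = 9,  x_2 = 13,  x_3 = 5,  x_4 = 7,  x_5 = 3,  x_6 = 11.
Since x_6 = x_0 = 11, the sequence is periodic with period 6.
(229 - 0) mod 6 = 1, so x_{229} = x_1 = 9.

9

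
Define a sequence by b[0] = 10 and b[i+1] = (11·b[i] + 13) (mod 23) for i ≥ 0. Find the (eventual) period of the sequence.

Computing terms: b[0] = 10; b[1] = 8; b[2] = 9; b[3] = 20; b[4] = 3; b[5] = 0; b[6] = 13; b[7] = 18; b[8] = 4; b[9] = 11; b[10] = 19; b[11] = 15; b[12] = 17; b[13] = 16; b[14] = 5; b[15] = 22; b[16] = 2; b[17] = 12; b[18] = 7; b[19] = 21; b[20] = 14; b[21] = 6; b[22] = 10.
The sequence repeats with period 22.

22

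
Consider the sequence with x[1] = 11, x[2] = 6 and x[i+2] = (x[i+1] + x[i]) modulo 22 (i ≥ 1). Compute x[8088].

Computing terms: x[1] = 11; x[2] = 6; x[3] = 17; x[4] = 1; x[5] = 18; x[6] = 19; x[7] = 15; x[8] = 12; x[9] = 5; x[10] = 17; x[11] = 0; x[12] = 17; x[13] = 17; x[14] = 12; x[15] = 7; x[16] = 19; x[17] = 4; x[18] = 1; x[19] = 5; x[20] = 6; x[21] = 11; x[22] = 17; x[23] = 6; x[24] = 1; x[25] = 7; x[26] = 8; x[27] = 15; x[28] = 1; x[29] = 16; x[30] = 17; x[31] = 11; x[32] = 6.
The sequence repeats with period 30.
(8088 - 1) mod 30 = 17, so x[8088] = x[18] = 1.

1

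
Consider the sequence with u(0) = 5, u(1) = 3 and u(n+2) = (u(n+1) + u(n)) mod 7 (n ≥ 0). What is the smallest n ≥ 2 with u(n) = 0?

We have u(0) = 5,  u(1) = 3,  u(2) = 1,  u(3) = 4,  u(4) = 5,  u(5) = 2,  u(6) = 0,  u(7) = 2,  u(8) = 2,  u(9) = 4,  u(10) = 6,  u(11) = 3,  u(12) = 2,  u(13) = 5,  u(14) = 0,  u(15) = 5,  u(16) = 5,  u(17) = 3.
The sequence repeats with period 16.
The value 0 first appears (with n ≥ 2) at u(6).

6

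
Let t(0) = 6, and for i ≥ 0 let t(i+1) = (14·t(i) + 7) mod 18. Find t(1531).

Computing terms: t(0) = 6; t(1) = 1; t(2) = 3; t(3) = 13; t(4) = 9; t(5) = 7; t(6) = 15; t(7) = 1.
Since t(7) = t(1) = 1, the sequence is eventually periodic: after a pre-period of length 1 it cycles with period 6.
For i ≥ 1, t(i) depends only on (i - 1) mod 6. (1531 - 1) mod 6 = 0, so t(1531) = t(1) = 1.

1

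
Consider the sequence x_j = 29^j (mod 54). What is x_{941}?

5

We have x_1 = 29; x_2 = 31; x_3 = 35; x_4 = 43; x_5 = 5; x_6 = 37; x_7 = 47; x_8 = 13; x_9 = 53; x_{10} = 25; x_{11} = 23; x_{12} = 19; x_{13} = 11; x_{14} = 49; x_{15} = 17; x_{16} = 7; x_{17} = 41; x_{18} = 1; x_{19} = 29.
The sequence repeats with period 18.
(941 - 1) mod 18 = 4, so x_{941} = x_5 = 5.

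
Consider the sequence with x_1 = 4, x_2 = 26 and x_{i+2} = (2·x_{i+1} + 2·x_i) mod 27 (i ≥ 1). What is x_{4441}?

Computing terms: x_1 = 4,  x_2 = 26,  x_3 = 6,  x_4 = 10,  x_5 = 5,  x_6 = 3,  x_7 = 16,  x_8 = 11,  x_9 = 0,  x_{10} = 22,  x_{11} = 17,  x_{12} = 24,  x_{13} = 1,  x_{14} = 23,  x_{15} = 21,  x_{16} = 7,  x_{17} = 2,  x_{18} = 18,  x_{19} = 13,  x_{20} = 8,  x_{21} = 15,  x_{22} = 19,  x_{23} = 14,  x_{24} = 12,  x_{25} = 25,  x_{26} = 20,  x_{27} = 9,  x_{28} = 4,  x_{29} = 26.
The sequence repeats with period 27.
(4441 - 1) mod 27 = 12, so x_{4441} = x_{13} = 1.

1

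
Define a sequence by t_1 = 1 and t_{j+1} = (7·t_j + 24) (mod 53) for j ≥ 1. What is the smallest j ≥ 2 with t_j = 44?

We have t_1 = 1; t_2 = 31; t_3 = 29; t_4 = 15; t_5 = 23; t_6 = 26; t_7 = 47; t_8 = 35; t_9 = 4; t_{10} = 52; t_{11} = 17; t_{12} = 37; t_{13} = 18; t_{14} = 44; t_{15} = 14; t_{16} = 16; t_{17} = 30; t_{18} = 22; t_{19} = 19; t_{20} = 51; t_{21} = 10; t_{22} = 41; t_{23} = 46; t_{24} = 28; t_{25} = 8; t_{26} = 27; t_{27} = 1.
The sequence repeats with period 26.
The value 44 first appears (with j ≥ 2) at t_{14}.

14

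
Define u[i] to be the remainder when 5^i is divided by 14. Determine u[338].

Computing terms: u[1] = 5,  u[2] = 11,  u[3] = 13,  u[4] = 9,  u[5] = 3,  u[6] = 1,  u[7] = 5.
Since u[7] = u[1] = 5, the sequence is periodic with period 6.
(338 - 1) mod 6 = 1, so u[338] = u[2] = 11.

11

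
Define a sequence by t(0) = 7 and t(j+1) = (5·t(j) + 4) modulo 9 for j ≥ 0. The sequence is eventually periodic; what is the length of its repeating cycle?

6

We have t(0) = 7, t(1) = 3, t(2) = 1, t(3) = 0, t(4) = 4, t(5) = 6, t(6) = 7.
The sequence repeats with period 6.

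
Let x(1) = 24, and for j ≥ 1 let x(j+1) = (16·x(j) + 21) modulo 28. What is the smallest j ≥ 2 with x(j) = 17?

x(1) = 24,  x(2) = 13,  x(3) = 5,  x(4) = 17,  x(5) = 13.
Since x(5) = x(2) = 13, the sequence is eventually periodic: after a pre-period of length 1 it cycles with period 3.
The value 17 first appears (with j ≥ 2) at x(4).

4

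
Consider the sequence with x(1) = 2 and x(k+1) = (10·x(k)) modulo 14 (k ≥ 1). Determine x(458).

6

Listing terms: x(1) = 2; x(2) = 6; x(3) = 4; x(4) = 12; x(5) = 8; x(6) = 10; x(7) = 2.
The sequence repeats with period 6.
So x(458) = x(1 + ((458-1) mod 6)) = x(2) = 6.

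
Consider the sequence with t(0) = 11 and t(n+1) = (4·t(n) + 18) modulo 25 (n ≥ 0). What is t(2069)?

17

Computing terms: t(0) = 11, t(1) = 12, t(2) = 16, t(3) = 7, t(4) = 21, t(5) = 2, t(6) = 1, t(7) = 22, t(8) = 6, t(9) = 17, t(10) = 11.
Since t(10) = t(0) = 11, the sequence is periodic with period 10.
(2069 - 0) mod 10 = 9, so t(2069) = t(9) = 17.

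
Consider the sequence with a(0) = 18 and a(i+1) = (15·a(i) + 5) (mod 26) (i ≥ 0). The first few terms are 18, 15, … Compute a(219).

Listing terms: a(0) = 18,  a(1) = 15,  a(2) = 22,  a(3) = 23,  a(4) = 12,  a(5) = 3,  a(6) = 24,  a(7) = 1,  a(8) = 20,  a(9) = 19,  a(10) = 4,  a(11) = 13,  a(12) = 18.
The sequence repeats with period 12.
(219 - 0) mod 12 = 3, so a(219) = a(3) = 23.

23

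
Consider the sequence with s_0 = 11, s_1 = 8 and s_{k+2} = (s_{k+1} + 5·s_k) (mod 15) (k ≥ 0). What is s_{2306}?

3

Listing terms: s_0 = 11,  s_1 = 8,  s_2 = 3,  s_3 = 13,  s_4 = 13,  s_5 = 3,  s_6 = 8,  s_7 = 8,  s_8 = 3.
Since (s_7, s_8) = (s_1, s_2) = (8, 3) (two consecutive terms determine the rest), the sequence is eventually periodic: after a pre-period of length 1 it cycles with period 6.
For k ≥ 1, s_k depends only on (k - 1) mod 6. (2306 - 1) mod 6 = 1, so s_{2306} = s_2 = 3.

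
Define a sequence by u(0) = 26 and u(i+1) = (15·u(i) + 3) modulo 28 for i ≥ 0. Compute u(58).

u(0) = 26,  u(1) = 1,  u(2) = 18,  u(3) = 21,  u(4) = 10,  u(5) = 13,  u(6) = 2,  u(7) = 5,  u(8) = 22,  u(9) = 25,  u(10) = 14,  u(11) = 17,  u(12) = 6,  u(13) = 9,  u(14) = 26.
Since u(14) = u(0) = 26, the sequence is periodic with period 14.
So u(58) = u(0 + ((58-0) mod 14)) = u(2) = 18.

18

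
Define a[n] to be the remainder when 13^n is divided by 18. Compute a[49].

13

Listing terms: a[1] = 13,  a[2] = 7,  a[3] = 1,  a[4] = 13.
The sequence repeats with period 3.
(49 - 1) mod 3 = 0, so a[49] = a[1] = 13.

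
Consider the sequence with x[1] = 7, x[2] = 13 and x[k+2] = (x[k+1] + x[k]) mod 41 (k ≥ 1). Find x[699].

x[1] = 7,  x[2] = 13,  x[3] = 20,  x[4] = 33,  x[5] = 12,  x[6] = 4,  x[7] = 16,  x[8] = 20,  x[9] = 36,  x[10] = 15,  x[11] = 10,  x[12] = 25,  x[13] = 35,  x[14] = 19,  x[15] = 13,  x[16] = 32,  x[17] = 4,  x[18] = 36,  x[19] = 40,  x[20] = 35,  x[21] = 34,  x[22] = 28,  x[23] = 21,  x[24] = 8,  x[25] = 29,  x[26] = 37,  x[27] = 25,  x[28] = 21,  x[29] = 5,  x[30] = 26,  x[31] = 31,  x[32] = 16,  x[33] = 6,  x[34] = 22,  x[35] = 28,  x[36] = 9,  x[37] = 37,  x[38] = 5,  x[39] = 1,  x[40] = 6,  x[41] = 7,  x[42] = 13.
The sequence repeats with period 40.
(699 - 1) mod 40 = 18, so x[699] = x[19] = 40.

40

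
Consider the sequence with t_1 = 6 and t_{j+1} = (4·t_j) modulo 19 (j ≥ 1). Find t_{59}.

16

Listing terms: t_1 = 6; t_2 = 5; t_3 = 1; t_4 = 4; t_5 = 16; t_6 = 7; t_7 = 9; t_8 = 17; t_9 = 11; t_{10} = 6.
Since t_{10} = t_1 = 6, the sequence is periodic with period 9.
(59 - 1) mod 9 = 4, so t_{59} = t_5 = 16.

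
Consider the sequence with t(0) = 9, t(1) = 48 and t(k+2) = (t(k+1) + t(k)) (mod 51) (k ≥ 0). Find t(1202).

Listing terms: t(0) = 9,  t(1) = 48,  t(2) = 6,  t(3) = 3,  t(4) = 9,  t(5) = 12,  t(6) = 21,  t(7) = 33,  t(8) = 3,  t(9) = 36,  t(10) = 39,  t(11) = 24,  t(12) = 12,  t(13) = 36,  t(14) = 48,  t(15) = 33,  t(16) = 30,  t(17) = 12,  t(18) = 42,  t(19) = 3,  t(20) = 45,  t(21) = 48,  t(22) = 42,  t(23) = 39,  t(24) = 30,  t(25) = 18,  t(26) = 48,  t(27) = 15,  t(28) = 12,  t(29) = 27,  t(30) = 39,  t(31) = 15,  t(32) = 3,  t(33) = 18,  t(34) = 21,  t(35) = 39,  t(36) = 9,  t(37) = 48.
The sequence repeats with period 36.
(1202 - 0) mod 36 = 14, so t(1202) = t(14) = 48.

48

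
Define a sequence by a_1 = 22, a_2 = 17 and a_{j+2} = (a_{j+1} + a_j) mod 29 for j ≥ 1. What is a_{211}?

We have a_1 = 22; a_2 = 17; a_3 = 10; a_4 = 27; a_5 = 8; a_6 = 6; a_7 = 14; a_8 = 20; a_9 = 5; a_{10} = 25; a_{11} = 1; a_{12} = 26; a_{13} = 27; a_{14} = 24; a_{15} = 22; a_{16} = 17.
Since (a_{15}, a_{16}) = (a_1, a_2) = (22, 17) (two consecutive terms determine the rest), the sequence is periodic with period 14.
(211 - 1) mod 14 = 0, so a_{211} = a_1 = 22.

22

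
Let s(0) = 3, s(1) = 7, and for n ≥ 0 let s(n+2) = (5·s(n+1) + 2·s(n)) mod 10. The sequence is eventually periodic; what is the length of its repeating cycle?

We have s(0) = 3; s(1) = 7; s(2) = 1; s(3) = 9; s(4) = 7; s(5) = 3; s(6) = 9; s(7) = 1; s(8) = 3; s(9) = 7.
Since (s(8), s(9)) = (s(0), s(1)) = (3, 7) (two consecutive terms determine the rest), the sequence is periodic with period 8.

8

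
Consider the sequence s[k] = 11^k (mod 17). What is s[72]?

We have s[0] = 1; s[1] = 11; s[2] = 2; s[3] = 5; s[4] = 4; s[5] = 10; s[6] = 8; s[7] = 3; s[8] = 16; s[9] = 6; s[10] = 15; s[11] = 12; s[12] = 13; s[13] = 7; s[14] = 9; s[15] = 14; s[16] = 1.
Since s[16] = s[0] = 1, the sequence is periodic with period 16.
So s[72] = s[0 + ((72-0) mod 16)] = s[8] = 16.

16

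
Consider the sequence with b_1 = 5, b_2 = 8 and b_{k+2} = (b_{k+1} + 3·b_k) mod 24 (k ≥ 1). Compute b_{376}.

Listing terms: b_1 = 5; b_2 = 8; b_3 = 23; b_4 = 23; b_5 = 20; b_6 = 17; b_7 = 5; b_8 = 8.
Since (b_7, b_8) = (b_1, b_2) = (5, 8) (two consecutive terms determine the rest), the sequence is periodic with period 6.
(376 - 1) mod 6 = 3, so b_{376} = b_4 = 23.

23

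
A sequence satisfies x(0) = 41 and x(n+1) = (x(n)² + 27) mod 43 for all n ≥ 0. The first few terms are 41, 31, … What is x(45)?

We have x(0) = 41,  x(1) = 31,  x(2) = 42,  x(3) = 28,  x(4) = 37,  x(5) = 20,  x(6) = 40,  x(7) = 36,  x(8) = 33,  x(9) = 41.
Since x(9) = x(0) = 41, the sequence is periodic with period 9.
So x(45) = x(0 + ((45-0) mod 9)) = x(0) = 41.

41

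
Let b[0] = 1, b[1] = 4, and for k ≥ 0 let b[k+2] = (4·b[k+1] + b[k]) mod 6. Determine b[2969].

Computing terms: b[0] = 1,  b[1] = 4,  b[2] = 5,  b[3] = 0,  b[4] = 5,  b[5] = 2,  b[6] = 1,  b[7] = 0,  b[8] = 1,  b[9] = 4.
Since (b[8], b[9]) = (b[0], b[1]) = (1, 4) (two consecutive terms determine the rest), the sequence is periodic with period 8.
So b[2969] = b[0 + ((2969-0) mod 8)] = b[1] = 4.

4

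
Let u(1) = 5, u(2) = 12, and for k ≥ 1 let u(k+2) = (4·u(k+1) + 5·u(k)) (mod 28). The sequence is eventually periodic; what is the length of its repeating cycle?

6

Listing terms: u(1) = 5, u(2) = 12, u(3) = 17, u(4) = 16, u(5) = 9, u(6) = 4, u(7) = 5, u(8) = 12.
Since (u(7), u(8)) = (u(1), u(2)) = (5, 12) (two consecutive terms determine the rest), the sequence is periodic with period 6.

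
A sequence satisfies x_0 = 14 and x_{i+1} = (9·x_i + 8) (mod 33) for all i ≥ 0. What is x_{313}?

We have x_0 = 14, x_1 = 2, x_2 = 26, x_3 = 11, x_4 = 8, x_5 = 14.
Since x_5 = x_0 = 14, the sequence is periodic with period 5.
So x_{313} = x_{0 + ((313-0) mod 5)} = x_3 = 11.

11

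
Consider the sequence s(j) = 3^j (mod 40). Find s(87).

Computing terms: s(0) = 1,  s(1) = 3,  s(2) = 9,  s(3) = 27,  s(4) = 1.
Since s(4) = s(0) = 1, the sequence is periodic with period 4.
(87 - 0) mod 4 = 3, so s(87) = s(3) = 27.

27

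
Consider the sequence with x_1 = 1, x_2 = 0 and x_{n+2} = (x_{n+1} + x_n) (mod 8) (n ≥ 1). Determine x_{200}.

0

We have x_1 = 1,  x_2 = 0,  x_3 = 1,  x_4 = 1,  x_5 = 2,  x_6 = 3,  x_7 = 5,  x_8 = 0,  x_9 = 5,  x_{10} = 5,  x_{11} = 2,  x_{12} = 7,  x_{13} = 1,  x_{14} = 0.
Since (x_{13}, x_{14}) = (x_1, x_2) = (1, 0) (two consecutive terms determine the rest), the sequence is periodic with period 12.
(200 - 1) mod 12 = 7, so x_{200} = x_8 = 0.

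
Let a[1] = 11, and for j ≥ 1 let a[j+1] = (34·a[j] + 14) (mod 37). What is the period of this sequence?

9

Computing terms: a[1] = 11, a[2] = 18, a[3] = 34, a[4] = 23, a[5] = 19, a[6] = 31, a[7] = 32, a[8] = 29, a[9] = 1, a[10] = 11.
Since a[10] = a[1] = 11, the sequence is periodic with period 9.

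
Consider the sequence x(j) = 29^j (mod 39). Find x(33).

We have x(0) = 1; x(1) = 29; x(2) = 22; x(3) = 14; x(4) = 16; x(5) = 35; x(6) = 1.
The sequence repeats with period 6.
(33 - 0) mod 6 = 3, so x(33) = x(3) = 14.

14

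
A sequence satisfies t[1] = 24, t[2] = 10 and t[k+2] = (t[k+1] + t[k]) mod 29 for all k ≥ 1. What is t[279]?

Listing terms: t[1] = 24,  t[2] = 10,  t[3] = 5,  t[4] = 15,  t[5] = 20,  t[6] = 6,  t[7] = 26,  t[8] = 3,  t[9] = 0,  t[10] = 3,  t[11] = 3,  t[12] = 6,  t[13] = 9,  t[14] = 15,  t[15] = 24,  t[16] = 10.
Since (t[15], t[16]) = (t[1], t[2]) = (24, 10) (two consecutive terms determine the rest), the sequence is periodic with period 14.
So t[279] = t[1 + ((279-1) mod 14)] = t[13] = 9.

9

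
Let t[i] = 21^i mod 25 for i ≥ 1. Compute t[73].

Listing terms: t[1] = 21,  t[2] = 16,  t[3] = 11,  t[4] = 6,  t[5] = 1,  t[6] = 21.
Since t[6] = t[1] = 21, the sequence is periodic with period 5.
So t[73] = t[1 + ((73-1) mod 5)] = t[3] = 11.

11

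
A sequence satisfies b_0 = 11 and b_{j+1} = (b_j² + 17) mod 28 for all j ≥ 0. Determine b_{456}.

17

Computing terms: b_0 = 11, b_1 = 26, b_2 = 21, b_3 = 10, b_4 = 5, b_5 = 14, b_6 = 17, b_7 = 26.
Since b_7 = b_1 = 26, the sequence is eventually periodic: after a pre-period of length 1 it cycles with period 6.
For j ≥ 1, b_j depends only on (j - 1) mod 6. (456 - 1) mod 6 = 5, so b_{456} = b_6 = 17.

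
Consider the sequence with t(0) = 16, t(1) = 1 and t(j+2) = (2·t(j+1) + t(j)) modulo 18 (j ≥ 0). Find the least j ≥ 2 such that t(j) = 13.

We have t(0) = 16; t(1) = 1; t(2) = 0; t(3) = 1; t(4) = 2; t(5) = 5; t(6) = 12; t(7) = 11; t(8) = 16; t(9) = 7; t(10) = 12; t(11) = 13; t(12) = 2; t(13) = 17; t(14) = 0; t(15) = 17; t(16) = 16; t(17) = 13; t(18) = 6; t(19) = 7; t(20) = 2; t(21) = 11; t(22) = 6; t(23) = 5; t(24) = 16; t(25) = 1.
Since (t(24), t(25)) = (t(0), t(1)) = (16, 1) (two consecutive terms determine the rest), the sequence is periodic with period 24.
The value 13 first appears (with j ≥ 2) at t(11).

11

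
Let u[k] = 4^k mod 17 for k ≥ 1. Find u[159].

13

We have u[1] = 4,  u[2] = 16,  u[3] = 13,  u[4] = 1,  u[5] = 4.
Since u[5] = u[1] = 4, the sequence is periodic with period 4.
So u[159] = u[1 + ((159-1) mod 4)] = u[3] = 13.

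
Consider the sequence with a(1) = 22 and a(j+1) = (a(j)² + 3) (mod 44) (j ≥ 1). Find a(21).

We have a(1) = 22, a(2) = 3, a(3) = 12, a(4) = 15, a(5) = 8, a(6) = 23, a(7) = 4, a(8) = 19, a(9) = 12.
Since a(9) = a(3) = 12, the sequence is eventually periodic: after a pre-period of length 2 it cycles with period 6.
For j ≥ 3, a(j) depends only on (j - 3) mod 6. (21 - 3) mod 6 = 0, so a(21) = a(3) = 12.

12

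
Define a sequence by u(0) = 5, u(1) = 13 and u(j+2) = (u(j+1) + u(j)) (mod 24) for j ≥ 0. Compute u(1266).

9

u(0) = 5,  u(1) = 13,  u(2) = 18,  u(3) = 7,  u(4) = 1,  u(5) = 8,  u(6) = 9,  u(7) = 17,  u(8) = 2,  u(9) = 19,  u(10) = 21,  u(11) = 16,  u(12) = 13,  u(13) = 5,  u(14) = 18,  u(15) = 23,  u(16) = 17,  u(17) = 16,  u(18) = 9,  u(19) = 1,  u(20) = 10,  u(21) = 11,  u(22) = 21,  u(23) = 8,  u(24) = 5,  u(25) = 13.
Since (u(24), u(25)) = (u(0), u(1)) = (5, 13) (two consecutive terms determine the rest), the sequence is periodic with period 24.
So u(1266) = u(0 + ((1266-0) mod 24)) = u(18) = 9.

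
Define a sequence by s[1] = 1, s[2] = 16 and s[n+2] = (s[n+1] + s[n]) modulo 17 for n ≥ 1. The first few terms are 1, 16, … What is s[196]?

5

We have s[1] = 1; s[2] = 16; s[3] = 0; s[4] = 16; s[5] = 16; s[6] = 15; s[7] = 14; s[8] = 12; s[9] = 9; s[10] = 4; s[11] = 13; s[12] = 0; s[13] = 13; s[14] = 13; s[15] = 9; s[16] = 5; s[17] = 14; s[18] = 2; s[19] = 16; s[20] = 1; s[21] = 0; s[22] = 1; s[23] = 1; s[24] = 2; s[25] = 3; s[26] = 5; s[27] = 8; s[28] = 13; s[29] = 4; s[30] = 0; s[31] = 4; s[32] = 4; s[33] = 8; s[34] = 12; s[35] = 3; s[36] = 15; s[37] = 1; s[38] = 16.
Since (s[37], s[38]) = (s[1], s[2]) = (1, 16) (two consecutive terms determine the rest), the sequence is periodic with period 36.
So s[196] = s[1 + ((196-1) mod 36)] = s[16] = 5.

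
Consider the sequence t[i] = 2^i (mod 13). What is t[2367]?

8

We have t[1] = 2, t[2] = 4, t[3] = 8, t[4] = 3, t[5] = 6, t[6] = 12, t[7] = 11, t[8] = 9, t[9] = 5, t[10] = 10, t[11] = 7, t[12] = 1, t[13] = 2.
The sequence repeats with period 12.
So t[2367] = t[1 + ((2367-1) mod 12)] = t[3] = 8.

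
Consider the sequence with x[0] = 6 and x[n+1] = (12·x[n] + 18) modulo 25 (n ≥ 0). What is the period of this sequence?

20

x[0] = 6,  x[1] = 15,  x[2] = 23,  x[3] = 19,  x[4] = 21,  x[5] = 20,  x[6] = 8,  x[7] = 14,  x[8] = 11,  x[9] = 0,  x[10] = 18,  x[11] = 9,  x[12] = 1,  x[13] = 5,  x[14] = 3,  x[15] = 4,  x[16] = 16,  x[17] = 10,  x[18] = 13,  x[19] = 24,  x[20] = 6.
The sequence repeats with period 20.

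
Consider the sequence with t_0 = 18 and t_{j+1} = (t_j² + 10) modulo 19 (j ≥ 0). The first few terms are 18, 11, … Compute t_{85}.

7

Listing terms: t_0 = 18; t_1 = 11; t_2 = 17; t_3 = 14; t_4 = 16; t_5 = 0; t_6 = 10; t_7 = 15; t_8 = 7; t_9 = 2; t_{10} = 14.
Since t_{10} = t_3 = 14, the sequence is eventually periodic: after a pre-period of length 3 it cycles with period 7.
For j ≥ 3, t_j depends only on (j - 3) mod 7. (85 - 3) mod 7 = 5, so t_{85} = t_8 = 7.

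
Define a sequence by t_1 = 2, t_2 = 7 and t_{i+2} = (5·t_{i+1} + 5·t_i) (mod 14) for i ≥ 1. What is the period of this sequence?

Listing terms: t_1 = 2; t_2 = 7; t_3 = 3; t_4 = 8; t_5 = 13; t_6 = 7; t_7 = 2; t_8 = 3; t_9 = 11; t_{10} = 0; t_{11} = 13; t_{12} = 9; t_{13} = 12; t_{14} = 7; t_{15} = 11; t_{16} = 6; t_{17} = 1; t_{18} = 7; t_{19} = 12; t_{20} = 11; t_{21} = 3; t_{22} = 0; t_{23} = 1; t_{24} = 5; t_{25} = 2; t_{26} = 7.
The sequence repeats with period 24.

24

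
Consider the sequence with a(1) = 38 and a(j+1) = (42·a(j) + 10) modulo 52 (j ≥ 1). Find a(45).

We have a(1) = 38, a(2) = 46, a(3) = 18, a(4) = 38.
Since a(4) = a(1) = 38, the sequence is periodic with period 3.
(45 - 1) mod 3 = 2, so a(45) = a(3) = 18.

18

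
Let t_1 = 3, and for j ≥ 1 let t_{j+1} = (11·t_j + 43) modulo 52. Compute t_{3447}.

We have t_1 = 3; t_2 = 24; t_3 = 47; t_4 = 40; t_5 = 15; t_6 = 0; t_7 = 43; t_8 = 48; t_9 = 51; t_{10} = 32; t_{11} = 31; t_{12} = 20; t_{13} = 3.
Since t_{13} = t_1 = 3, the sequence is periodic with period 12.
So t_{3447} = t_{1 + ((3447-1) mod 12)} = t_3 = 47.

47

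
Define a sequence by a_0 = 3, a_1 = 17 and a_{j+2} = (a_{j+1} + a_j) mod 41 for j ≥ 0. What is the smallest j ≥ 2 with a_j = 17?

Computing terms: a_0 = 3,  a_1 = 17,  a_2 = 20,  a_3 = 37,  a_4 = 16,  a_5 = 12,  a_6 = 28,  a_7 = 40,  a_8 = 27,  a_9 = 26,  a_{10} = 12,  a_{11} = 38,  a_{12} = 9,  a_{13} = 6,  a_{14} = 15,  a_{15} = 21,  a_{16} = 36,  a_{17} = 16,  a_{18} = 11,  a_{19} = 27,  a_{20} = 38,  a_{21} = 24,  a_{22} = 21,  a_{23} = 4,  a_{24} = 25,  a_{25} = 29,  a_{26} = 13,  a_{27} = 1,  a_{28} = 14,  a_{29} = 15,  a_{30} = 29,  a_{31} = 3,  a_{32} = 32,  a_{33} = 35,  a_{34} = 26,  a_{35} = 20,  a_{36} = 5,  a_{37} = 25,  a_{38} = 30,  a_{39} = 14,  a_{40} = 3,  a_{41} = 17.
The sequence repeats with period 40.
The value 17 next appears (with j ≥ 2) at a_{41}.

41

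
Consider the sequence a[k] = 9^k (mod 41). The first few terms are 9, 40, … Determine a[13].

9

We have a[1] = 9, a[2] = 40, a[3] = 32, a[4] = 1, a[5] = 9.
Since a[5] = a[1] = 9, the sequence is periodic with period 4.
(13 - 1) mod 4 = 0, so a[13] = a[1] = 9.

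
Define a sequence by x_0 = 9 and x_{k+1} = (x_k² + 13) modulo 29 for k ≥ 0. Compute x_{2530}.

x_0 = 9, x_1 = 7, x_2 = 4, x_3 = 0, x_4 = 13, x_5 = 8, x_6 = 19, x_7 = 26, x_8 = 22, x_9 = 4.
Since x_9 = x_2 = 4, the sequence is eventually periodic: after a pre-period of length 2 it cycles with period 7.
For k ≥ 2, x_k depends only on (k - 2) mod 7. (2530 - 2) mod 7 = 1, so x_{2530} = x_3 = 0.

0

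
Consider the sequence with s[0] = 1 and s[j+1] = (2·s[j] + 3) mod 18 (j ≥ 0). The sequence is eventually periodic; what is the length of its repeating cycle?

6

Computing terms: s[0] = 1, s[1] = 5, s[2] = 13, s[3] = 11, s[4] = 7, s[5] = 17, s[6] = 1.
Since s[6] = s[0] = 1, the sequence is periodic with period 6.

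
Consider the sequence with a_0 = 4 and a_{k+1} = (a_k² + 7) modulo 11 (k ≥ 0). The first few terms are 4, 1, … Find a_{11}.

Computing terms: a_0 = 4,  a_1 = 1,  a_2 = 8,  a_3 = 5,  a_4 = 10,  a_5 = 8.
Since a_5 = a_2 = 8, the sequence is eventually periodic: after a pre-period of length 2 it cycles with period 3.
For k ≥ 2, a_k depends only on (k - 2) mod 3. (11 - 2) mod 3 = 0, so a_{11} = a_2 = 8.

8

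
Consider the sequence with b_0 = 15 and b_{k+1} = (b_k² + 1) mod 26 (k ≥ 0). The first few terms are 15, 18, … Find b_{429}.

We have b_0 = 15, b_1 = 18, b_2 = 13, b_3 = 14, b_4 = 15.
The sequence repeats with period 4.
(429 - 0) mod 4 = 1, so b_{429} = b_1 = 18.

18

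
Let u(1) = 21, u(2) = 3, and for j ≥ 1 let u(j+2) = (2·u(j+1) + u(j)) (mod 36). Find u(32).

Computing terms: u(1) = 21; u(2) = 3; u(3) = 27; u(4) = 21; u(5) = 33; u(6) = 15; u(7) = 27; u(8) = 33; u(9) = 21; u(10) = 3.
The sequence repeats with period 8.
So u(32) = u(1 + ((32-1) mod 8)) = u(8) = 33.

33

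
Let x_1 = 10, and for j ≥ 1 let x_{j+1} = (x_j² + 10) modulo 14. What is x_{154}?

10

Listing terms: x_1 = 10, x_2 = 12, x_3 = 0, x_4 = 10.
The sequence repeats with period 3.
So x_{154} = x_{1 + ((154-1) mod 3)} = x_1 = 10.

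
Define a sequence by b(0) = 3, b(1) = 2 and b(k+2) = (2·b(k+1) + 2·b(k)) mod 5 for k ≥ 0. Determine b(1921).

Listing terms: b(0) = 3,  b(1) = 2,  b(2) = 0,  b(3) = 4,  b(4) = 3,  b(5) = 4,  b(6) = 4,  b(7) = 1,  b(8) = 0,  b(9) = 2,  b(10) = 4,  b(11) = 2,  b(12) = 2,  b(13) = 3,  b(14) = 0,  b(15) = 1,  b(16) = 2,  b(17) = 1,  b(18) = 1,  b(19) = 4,  b(20) = 0,  b(21) = 3,  b(22) = 1,  b(23) = 3,  b(24) = 3,  b(25) = 2.
The sequence repeats with period 24.
(1921 - 0) mod 24 = 1, so b(1921) = b(1) = 2.

2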